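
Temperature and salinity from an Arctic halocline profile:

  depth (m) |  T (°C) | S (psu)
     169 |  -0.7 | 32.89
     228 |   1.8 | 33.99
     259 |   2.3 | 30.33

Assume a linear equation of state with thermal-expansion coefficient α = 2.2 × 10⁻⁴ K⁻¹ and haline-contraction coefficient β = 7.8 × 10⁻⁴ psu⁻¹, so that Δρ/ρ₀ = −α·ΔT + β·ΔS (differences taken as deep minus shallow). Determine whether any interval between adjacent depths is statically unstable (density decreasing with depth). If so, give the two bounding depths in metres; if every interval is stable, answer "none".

228–259 m

Evaluate Δρ/ρ₀ = −αΔT + βΔS across each adjacent pair:
  169–228 m: −αΔT+βΔS = −(2.2 × 10⁻⁴)(+2.5)+(7.8 × 10⁻⁴)(+1.10) = 3.1 × 10⁻⁴ → stable
  228–259 m: −αΔT+βΔS = −(2.2 × 10⁻⁴)(+0.5)+(7.8 × 10⁻⁴)(-3.66) = -3.0 × 10⁻³ → UNSTABLE
The 228–259 m interval has Δρ < 0: lighter water underlies denser water.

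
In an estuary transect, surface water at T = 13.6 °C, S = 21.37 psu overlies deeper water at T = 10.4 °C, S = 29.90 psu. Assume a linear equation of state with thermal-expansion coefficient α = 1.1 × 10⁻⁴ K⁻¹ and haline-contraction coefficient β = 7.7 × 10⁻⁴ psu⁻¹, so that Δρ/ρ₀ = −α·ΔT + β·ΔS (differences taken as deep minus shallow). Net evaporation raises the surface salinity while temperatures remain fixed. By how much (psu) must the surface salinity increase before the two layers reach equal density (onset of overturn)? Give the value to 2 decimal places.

Neutral buoyancy requires −α(T_deep − T_surf) + β(S_deep − S_surf′) = 0.
S_surf′ = S_deep − (α/β)·ΔT = 29.90 − (1.1 × 10⁻⁴/7.7 × 10⁻⁴)·(-3.2) = 30.3571 psu.
Increase required: 30.3571 − 21.37 = 8.9871 psu.

8.99 psu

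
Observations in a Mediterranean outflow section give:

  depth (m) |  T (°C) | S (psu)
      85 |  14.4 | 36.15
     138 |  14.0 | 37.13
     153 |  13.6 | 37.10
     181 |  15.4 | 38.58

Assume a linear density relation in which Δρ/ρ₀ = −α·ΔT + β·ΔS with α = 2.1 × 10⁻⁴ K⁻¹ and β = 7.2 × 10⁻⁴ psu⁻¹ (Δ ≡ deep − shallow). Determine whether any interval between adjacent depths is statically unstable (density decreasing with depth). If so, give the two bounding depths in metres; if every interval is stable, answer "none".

none

Evaluate Δρ/ρ₀ = −αΔT + βΔS across each adjacent pair:
  85–138 m: −αΔT+βΔS = −(2.1 × 10⁻⁴)(-0.4)+(7.2 × 10⁻⁴)(+0.98) = 7.9 × 10⁻⁴ → stable
  138–153 m: −αΔT+βΔS = −(2.1 × 10⁻⁴)(-0.4)+(7.2 × 10⁻⁴)(-0.03) = 6.2 × 10⁻⁵ → stable
  153–181 m: −αΔT+βΔS = −(2.1 × 10⁻⁴)(+1.8)+(7.2 × 10⁻⁴)(+1.48) = 6.9 × 10⁻⁴ → stable
Every interval has Δρ > 0: the column is stably stratified throughout.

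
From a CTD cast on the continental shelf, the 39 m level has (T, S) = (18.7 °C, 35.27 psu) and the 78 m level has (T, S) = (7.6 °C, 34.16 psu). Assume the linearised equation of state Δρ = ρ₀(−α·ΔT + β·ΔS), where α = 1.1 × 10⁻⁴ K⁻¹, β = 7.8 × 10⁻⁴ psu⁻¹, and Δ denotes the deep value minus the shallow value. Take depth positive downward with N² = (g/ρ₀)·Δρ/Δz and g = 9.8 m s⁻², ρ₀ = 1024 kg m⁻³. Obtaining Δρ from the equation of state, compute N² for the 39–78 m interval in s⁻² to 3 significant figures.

8.93 × 10⁻⁵ s⁻²

ΔT = -11.1 K, ΔS = -1.11 psu (deep − shallow).
Δρ/ρ₀ = −αΔT + βΔS = 1.221 × 10⁻³ − 8.658 × 10⁻⁴ = 3.552 × 10⁻⁴, so Δρ ≈ 0.3637 kg m⁻³.
N² = (g/ρ₀)·Δρ/Δz = g·(Δρ/ρ₀)/Δz = 9.8 × 3.552 × 10⁻⁴ / 39 = 8.9255 × 10⁻⁵ s⁻² ≈ 8.93 × 10⁻⁵ s⁻².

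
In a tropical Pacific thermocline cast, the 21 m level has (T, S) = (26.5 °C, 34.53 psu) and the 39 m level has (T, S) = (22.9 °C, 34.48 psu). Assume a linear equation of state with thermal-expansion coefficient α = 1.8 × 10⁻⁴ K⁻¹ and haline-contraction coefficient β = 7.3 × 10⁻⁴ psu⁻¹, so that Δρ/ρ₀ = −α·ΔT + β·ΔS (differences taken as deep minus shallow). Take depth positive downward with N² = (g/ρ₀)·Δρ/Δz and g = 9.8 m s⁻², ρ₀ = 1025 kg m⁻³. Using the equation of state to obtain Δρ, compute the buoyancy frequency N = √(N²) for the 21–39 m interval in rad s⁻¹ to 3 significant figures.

ΔT = -3.6 K, ΔS = -0.05 psu (deep − shallow).
Δρ/ρ₀ = −αΔT + βΔS = 6.48 × 10⁻⁴ − 3.65 × 10⁻⁵ = 6.115 × 10⁻⁴, so Δρ ≈ 0.6268 kg m⁻³.
N² = (g/ρ₀)·Δρ/Δz = g·(Δρ/ρ₀)/Δz = 9.8 × 6.115 × 10⁻⁴ / 18 = 3.3293 × 10⁻⁴ s⁻².
N = √(3.3293 × 10⁻⁴) = 0.018246 rad s⁻¹ ≈ 0.0182 rad s⁻¹.

0.0182 rad s⁻¹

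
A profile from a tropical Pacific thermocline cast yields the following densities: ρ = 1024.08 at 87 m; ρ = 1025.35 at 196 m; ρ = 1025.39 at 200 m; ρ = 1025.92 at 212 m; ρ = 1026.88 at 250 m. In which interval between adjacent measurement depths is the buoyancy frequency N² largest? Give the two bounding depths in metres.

Compute the density gradient over each adjacent pair:
  87–196 m: Δρ/Δz = 1.27/109 = 0.012 kg m⁻⁴
  196–200 m: Δρ/Δz = 0.04/4 = 0.010 kg m⁻⁴
  200–212 m: Δρ/Δz = 0.53/12 = 0.044 kg m⁻⁴
  212–250 m: Δρ/Δz = 0.96/38 = 0.025 kg m⁻⁴
The largest gradient is in the 200–212 m interval — the pycnocline.

200–212 m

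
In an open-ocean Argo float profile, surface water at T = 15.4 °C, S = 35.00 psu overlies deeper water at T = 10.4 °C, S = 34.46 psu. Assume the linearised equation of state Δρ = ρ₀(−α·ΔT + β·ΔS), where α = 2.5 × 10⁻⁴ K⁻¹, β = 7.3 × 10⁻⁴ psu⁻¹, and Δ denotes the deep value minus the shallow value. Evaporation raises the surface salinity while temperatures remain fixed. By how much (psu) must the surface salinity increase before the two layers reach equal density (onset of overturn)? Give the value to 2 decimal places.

1.17 psu

Neutral buoyancy requires −α(T_deep − T_surf) + β(S_deep − S_surf′) = 0.
S_surf′ = S_deep − (α/β)·ΔT = 34.46 − (2.5 × 10⁻⁴/7.3 × 10⁻⁴)·(-5.0) = 36.1723 psu.
Increase required: 36.1723 − 35.00 = 1.1723 psu.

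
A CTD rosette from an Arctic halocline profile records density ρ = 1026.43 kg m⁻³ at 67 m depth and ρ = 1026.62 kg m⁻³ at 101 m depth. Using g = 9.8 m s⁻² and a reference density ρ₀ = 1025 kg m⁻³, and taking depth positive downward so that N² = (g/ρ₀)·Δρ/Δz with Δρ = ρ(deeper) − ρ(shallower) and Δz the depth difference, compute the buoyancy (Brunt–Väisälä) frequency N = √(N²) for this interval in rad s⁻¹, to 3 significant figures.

7.31 × 10⁻³ rad s⁻¹

Δρ = 1026.62 − 1026.43 = 0.19 kg m⁻³ over Δz = 101 − 67 = 34 m.
N² = (9.8/1025) × (0.19/34) = 5.3429 × 10⁻⁵ s⁻².
N = √(5.3429 × 10⁻⁵) = 7.3095 × 10⁻³ rad s⁻¹ ≈ 7.31 × 10⁻³ rad s⁻¹.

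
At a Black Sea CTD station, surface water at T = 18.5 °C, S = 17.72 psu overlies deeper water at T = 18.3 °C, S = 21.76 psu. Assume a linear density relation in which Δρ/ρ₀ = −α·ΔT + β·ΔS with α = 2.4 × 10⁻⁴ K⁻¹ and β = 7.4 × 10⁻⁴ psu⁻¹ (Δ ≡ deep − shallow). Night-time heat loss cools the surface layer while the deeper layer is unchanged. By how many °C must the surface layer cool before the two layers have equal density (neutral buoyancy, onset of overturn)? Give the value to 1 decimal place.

Neutral buoyancy requires Δρ = 0, i.e. −α(T_deep − T_surf′) + β(S_deep − S_surf) = 0.
T_surf′ = T_deep − (β/α)·ΔS = 18.3 − (7.4 × 10⁻⁴/2.4 × 10⁻⁴)·(+4.04) = 5.843 °C.
Cooling required: 18.5 − (5.843) = 12.657 °C.

12.7 °C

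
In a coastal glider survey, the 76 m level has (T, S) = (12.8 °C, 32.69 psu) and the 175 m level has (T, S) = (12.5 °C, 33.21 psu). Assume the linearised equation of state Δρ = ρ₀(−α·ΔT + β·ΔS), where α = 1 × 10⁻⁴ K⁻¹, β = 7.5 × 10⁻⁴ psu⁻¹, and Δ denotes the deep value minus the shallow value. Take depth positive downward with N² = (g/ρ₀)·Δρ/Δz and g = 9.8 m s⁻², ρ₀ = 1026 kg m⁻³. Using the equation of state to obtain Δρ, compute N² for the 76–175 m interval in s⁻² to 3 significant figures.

ΔT = -0.3 K, ΔS = +0.52 psu (deep − shallow).
Δρ/ρ₀ = −αΔT + βΔS = 3.00 × 10⁻⁵ + 3.90 × 10⁻⁴ = 4.20 × 10⁻⁴, so Δρ ≈ 0.4309 kg m⁻³.
N² = (g/ρ₀)·Δρ/Δz = g·(Δρ/ρ₀)/Δz = 9.8 × 4.20 × 10⁻⁴ / 99 = 4.1576 × 10⁻⁵ s⁻² ≈ 4.16 × 10⁻⁵ s⁻².

4.16 × 10⁻⁵ s⁻²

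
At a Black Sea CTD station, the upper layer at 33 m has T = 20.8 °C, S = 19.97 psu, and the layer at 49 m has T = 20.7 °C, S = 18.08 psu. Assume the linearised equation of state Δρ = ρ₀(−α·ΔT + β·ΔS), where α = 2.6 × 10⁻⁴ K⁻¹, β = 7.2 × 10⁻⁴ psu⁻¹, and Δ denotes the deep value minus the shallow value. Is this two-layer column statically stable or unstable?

unstable

ΔT = 20.7 − 20.8 = -0.1 K and ΔS = 18.08 − 19.97 = -1.89 psu (deep − shallow).
−αΔT = 2.60 × 10⁻⁵; βΔS = -1.3608 × 10⁻³; sum Δρ/ρ₀ = -1.3348 × 10⁻³.
Δρ/ρ₀ < 0, so Δρ < 0: deeper water is lighter → statically unstable; the column would overturn.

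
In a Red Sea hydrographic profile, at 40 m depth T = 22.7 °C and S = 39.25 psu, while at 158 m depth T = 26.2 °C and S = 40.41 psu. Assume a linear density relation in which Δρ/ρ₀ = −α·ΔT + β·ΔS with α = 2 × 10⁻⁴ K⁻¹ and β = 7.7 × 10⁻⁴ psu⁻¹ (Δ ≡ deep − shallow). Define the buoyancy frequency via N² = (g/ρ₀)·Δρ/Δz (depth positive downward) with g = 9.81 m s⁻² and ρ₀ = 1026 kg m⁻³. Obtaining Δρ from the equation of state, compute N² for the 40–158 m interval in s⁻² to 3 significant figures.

ΔT = +3.5 K, ΔS = +1.16 psu (deep − shallow).
Δρ/ρ₀ = −αΔT + βΔS = -7.00 × 10⁻⁴ + 8.932 × 10⁻⁴ = 1.932 × 10⁻⁴, so Δρ ≈ 0.1982 kg m⁻³.
N² = (g/ρ₀)·Δρ/Δz = g·(Δρ/ρ₀)/Δz = 9.81 × 1.932 × 10⁻⁴ / 118 = 1.6062 × 10⁻⁵ s⁻² ≈ 1.61 × 10⁻⁵ s⁻².

1.61 × 10⁻⁵ s⁻²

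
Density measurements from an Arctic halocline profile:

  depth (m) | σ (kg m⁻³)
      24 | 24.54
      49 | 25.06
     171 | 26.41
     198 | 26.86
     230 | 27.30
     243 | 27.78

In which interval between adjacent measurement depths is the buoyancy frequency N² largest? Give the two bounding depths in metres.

Compute the density gradient over each adjacent pair:
  24–49 m: Δρ/Δz = 0.52/25 = 0.021 kg m⁻⁴
  49–171 m: Δρ/Δz = 1.35/122 = 0.011 kg m⁻⁴
  171–198 m: Δρ/Δz = 0.45/27 = 0.017 kg m⁻⁴
  198–230 m: Δρ/Δz = 0.44/32 = 0.014 kg m⁻⁴
  230–243 m: Δρ/Δz = 0.48/13 = 0.037 kg m⁻⁴
The largest gradient is in the 230–243 m interval — the pycnocline.

230–243 m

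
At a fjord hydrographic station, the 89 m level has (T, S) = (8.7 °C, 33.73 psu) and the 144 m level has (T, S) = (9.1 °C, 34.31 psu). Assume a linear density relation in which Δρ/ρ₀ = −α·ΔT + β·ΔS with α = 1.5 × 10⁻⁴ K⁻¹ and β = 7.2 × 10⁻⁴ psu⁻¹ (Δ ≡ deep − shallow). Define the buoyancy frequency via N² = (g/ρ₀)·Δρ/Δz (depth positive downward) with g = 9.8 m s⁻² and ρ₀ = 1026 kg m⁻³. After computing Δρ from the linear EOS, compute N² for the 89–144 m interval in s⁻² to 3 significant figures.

ΔT = +0.4 K, ΔS = +0.58 psu (deep − shallow).
Δρ/ρ₀ = −αΔT + βΔS = -6.00 × 10⁻⁵ + 4.176 × 10⁻⁴ = 3.576 × 10⁻⁴, so Δρ ≈ 0.3669 kg m⁻³.
N² = (g/ρ₀)·Δρ/Δz = g·(Δρ/ρ₀)/Δz = 9.8 × 3.576 × 10⁻⁴ / 55 = 6.3718 × 10⁻⁵ s⁻² ≈ 6.37 × 10⁻⁵ s⁻².

6.37 × 10⁻⁵ s⁻²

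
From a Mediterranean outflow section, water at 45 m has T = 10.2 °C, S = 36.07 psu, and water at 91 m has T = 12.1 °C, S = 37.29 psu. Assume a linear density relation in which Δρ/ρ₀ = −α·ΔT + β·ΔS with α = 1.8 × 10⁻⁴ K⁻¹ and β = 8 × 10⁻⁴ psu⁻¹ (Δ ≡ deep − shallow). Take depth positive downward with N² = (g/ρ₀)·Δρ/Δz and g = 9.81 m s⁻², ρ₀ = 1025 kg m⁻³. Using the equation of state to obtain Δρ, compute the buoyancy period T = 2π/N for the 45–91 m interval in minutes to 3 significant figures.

9.01 min

ΔT = +1.9 K, ΔS = +1.22 psu (deep − shallow).
Δρ/ρ₀ = −αΔT + βΔS = -3.42 × 10⁻⁴ + 9.76 × 10⁻⁴ = 6.34 × 10⁻⁴, so Δρ ≈ 0.6499 kg m⁻³.
N² = (g/ρ₀)·Δρ/Δz = g·(Δρ/ρ₀)/Δz = 9.81 × 6.34 × 10⁻⁴ / 46 = 1.3521 × 10⁻⁴ s⁻².
N = √(1.3521 × 10⁻⁴) = 0.011628 rad s⁻¹ → T = 2π/N = 540.35 s = 9.0058 min ≈ 9.01 min.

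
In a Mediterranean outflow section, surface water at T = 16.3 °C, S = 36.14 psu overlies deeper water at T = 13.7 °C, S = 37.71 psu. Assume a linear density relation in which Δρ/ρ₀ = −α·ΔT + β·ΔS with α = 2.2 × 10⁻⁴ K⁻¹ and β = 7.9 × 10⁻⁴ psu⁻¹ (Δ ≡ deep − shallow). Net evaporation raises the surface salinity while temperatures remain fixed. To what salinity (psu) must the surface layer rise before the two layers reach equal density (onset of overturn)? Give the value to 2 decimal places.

38.43 psu

Neutral buoyancy requires −α(T_deep − T_surf) + β(S_deep − S_surf′) = 0.
S_surf′ = S_deep − (α/β)·ΔT = 37.71 − (2.2 × 10⁻⁴/7.9 × 10⁻⁴)·(-2.6) = 38.4341 psu.
Increase required: 38.4341 − 36.14 = 2.2941 psu.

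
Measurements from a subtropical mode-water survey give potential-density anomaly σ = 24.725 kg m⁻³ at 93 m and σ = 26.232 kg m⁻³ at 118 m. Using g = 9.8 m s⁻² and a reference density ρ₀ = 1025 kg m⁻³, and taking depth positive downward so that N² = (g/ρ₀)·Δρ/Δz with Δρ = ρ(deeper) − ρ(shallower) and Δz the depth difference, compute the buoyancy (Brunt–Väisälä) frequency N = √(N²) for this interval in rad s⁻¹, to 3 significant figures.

0.0240 rad s⁻¹

Δρ = 1026.232 − 1024.725 = 1.507 kg m⁻³ over Δz = 118 − 93 = 25 m.
N² = (9.8/1025) × (1.507/25) = 5.7634 × 10⁻⁴ s⁻².
N = √(5.7634 × 10⁻⁴) = 0.024007 rad s⁻¹ ≈ 0.0240 rad s⁻¹.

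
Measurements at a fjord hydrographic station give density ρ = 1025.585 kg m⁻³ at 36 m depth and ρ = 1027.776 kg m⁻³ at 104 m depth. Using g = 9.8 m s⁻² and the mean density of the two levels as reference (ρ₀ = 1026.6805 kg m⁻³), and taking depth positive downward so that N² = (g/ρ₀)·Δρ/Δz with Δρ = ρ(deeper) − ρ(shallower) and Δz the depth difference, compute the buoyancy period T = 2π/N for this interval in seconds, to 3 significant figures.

Δρ = 1027.776 − 1025.585 = 2.191 kg m⁻³ over Δz = 104 − 36 = 68 m.
N² = (9.8/1026.6805) × (2.191/68) = 3.0756 × 10⁻⁴ s⁻².
N = √(3.0756 × 10⁻⁴) = 0.017537 rad s⁻¹, so T = 2π/N = 358.28 s ≈ 358 s.

358 s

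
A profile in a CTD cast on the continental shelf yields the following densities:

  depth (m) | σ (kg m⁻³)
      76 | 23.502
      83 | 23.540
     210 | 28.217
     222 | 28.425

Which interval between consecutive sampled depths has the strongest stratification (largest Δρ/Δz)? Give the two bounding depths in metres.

Compute the density gradient over each adjacent pair:
  76–83 m: Δρ/Δz = 0.038/7 = 5.4 × 10⁻³ kg m⁻⁴
  83–210 m: Δρ/Δz = 4.677/127 = 0.037 kg m⁻⁴
  210–222 m: Δρ/Δz = 0.208/12 = 0.017 kg m⁻⁴
The largest gradient is in the 83–210 m interval — the pycnocline.

83–210 m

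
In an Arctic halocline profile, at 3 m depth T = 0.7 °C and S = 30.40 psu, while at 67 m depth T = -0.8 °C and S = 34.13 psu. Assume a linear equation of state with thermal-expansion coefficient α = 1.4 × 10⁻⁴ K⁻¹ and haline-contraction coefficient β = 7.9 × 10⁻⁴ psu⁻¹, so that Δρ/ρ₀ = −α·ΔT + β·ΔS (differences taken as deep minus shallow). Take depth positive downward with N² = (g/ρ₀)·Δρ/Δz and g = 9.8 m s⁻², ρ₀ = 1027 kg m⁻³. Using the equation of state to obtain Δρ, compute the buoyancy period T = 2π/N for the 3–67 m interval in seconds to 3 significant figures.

286 s

ΔT = -1.5 K, ΔS = +3.73 psu (deep − shallow).
Δρ/ρ₀ = −αΔT + βΔS = 2.10 × 10⁻⁴ + 2.9467 × 10⁻³ = 3.1567 × 10⁻³, so Δρ ≈ 3.242 kg m⁻³.
N² = (g/ρ₀)·Δρ/Δz = g·(Δρ/ρ₀)/Δz = 9.8 × 3.1567 × 10⁻³ / 64 = 4.8337 × 10⁻⁴ s⁻².
N = √(4.8337 × 10⁻⁴) = 0.021986 rad s⁻¹ → T = 2π/N = 285.78 s ≈ 286 s.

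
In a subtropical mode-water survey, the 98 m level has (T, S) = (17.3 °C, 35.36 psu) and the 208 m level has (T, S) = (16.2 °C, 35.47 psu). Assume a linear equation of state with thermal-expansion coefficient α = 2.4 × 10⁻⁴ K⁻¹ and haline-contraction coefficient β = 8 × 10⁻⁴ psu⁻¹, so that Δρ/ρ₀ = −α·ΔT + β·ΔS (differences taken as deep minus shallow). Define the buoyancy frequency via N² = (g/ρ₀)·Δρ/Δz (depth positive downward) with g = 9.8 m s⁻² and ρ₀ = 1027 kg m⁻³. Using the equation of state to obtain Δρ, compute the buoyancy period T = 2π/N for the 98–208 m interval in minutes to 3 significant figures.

18.7 min

ΔT = -1.1 K, ΔS = +0.11 psu (deep − shallow).
Δρ/ρ₀ = −αΔT + βΔS = 2.64 × 10⁻⁴ + 8.80 × 10⁻⁵ = 3.52 × 10⁻⁴, so Δρ ≈ 0.3615 kg m⁻³.
N² = (g/ρ₀)·Δρ/Δz = g·(Δρ/ρ₀)/Δz = 9.8 × 3.52 × 10⁻⁴ / 110 = 3.1360 × 10⁻⁵ s⁻².
N = √(3.1360 × 10⁻⁵) = 5.6000 × 10⁻³ rad s⁻¹ → T = 2π/N = 1.1220 × 10³ s = 18.700 min ≈ 18.7 min.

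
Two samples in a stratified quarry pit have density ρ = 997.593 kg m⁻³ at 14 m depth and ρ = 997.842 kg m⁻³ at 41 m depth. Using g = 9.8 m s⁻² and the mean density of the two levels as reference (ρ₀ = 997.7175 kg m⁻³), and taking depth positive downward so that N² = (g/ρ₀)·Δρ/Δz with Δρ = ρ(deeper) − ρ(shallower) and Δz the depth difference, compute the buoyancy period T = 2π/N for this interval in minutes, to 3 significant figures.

Δρ = 997.842 − 997.593 = 0.249 kg m⁻³ over Δz = 41 − 14 = 27 m.
N² = (9.8/997.7175) × (0.249/27) = 9.0585 × 10⁻⁵ s⁻².
N = √(9.0585 × 10⁻⁵) = 9.5176 × 10⁻³ rad s⁻¹, so T = 2π/N = 660.16 s = 11.003 min ≈ 11.0 min.

11.0 min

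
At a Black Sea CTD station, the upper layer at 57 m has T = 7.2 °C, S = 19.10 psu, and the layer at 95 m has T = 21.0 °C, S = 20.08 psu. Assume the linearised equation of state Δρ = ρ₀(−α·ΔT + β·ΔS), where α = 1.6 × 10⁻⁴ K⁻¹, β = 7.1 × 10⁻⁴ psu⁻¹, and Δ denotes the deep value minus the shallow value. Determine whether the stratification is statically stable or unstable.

unstable

ΔT = 21.0 − 7.2 = +13.8 K and ΔS = 20.08 − 19.10 = +0.98 psu (deep − shallow).
−αΔT = -2.208 × 10⁻³; βΔS = 6.958 × 10⁻⁴; sum Δρ/ρ₀ = -1.5122 × 10⁻³.
Δρ/ρ₀ < 0, so Δρ < 0: deeper water is lighter → statically unstable; the column would overturn.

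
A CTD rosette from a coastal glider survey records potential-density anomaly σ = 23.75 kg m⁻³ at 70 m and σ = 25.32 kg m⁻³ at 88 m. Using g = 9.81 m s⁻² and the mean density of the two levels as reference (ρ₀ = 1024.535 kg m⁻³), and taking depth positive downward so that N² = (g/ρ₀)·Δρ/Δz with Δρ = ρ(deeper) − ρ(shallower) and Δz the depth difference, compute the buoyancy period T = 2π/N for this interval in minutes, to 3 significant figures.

3.62 min

Δρ = 1025.32 − 1023.75 = 1.57 kg m⁻³ over Δz = 88 − 70 = 18 m.
N² = (9.81/1024.535) × (1.57/18) = 8.3516 × 10⁻⁴ s⁻².
N = √(8.3516 × 10⁻⁴) = 0.028899 rad s⁻¹, so T = 2π/N = 217.42 s = 3.6237 min ≈ 3.62 min.
A positive N² confirms static stability across the interval.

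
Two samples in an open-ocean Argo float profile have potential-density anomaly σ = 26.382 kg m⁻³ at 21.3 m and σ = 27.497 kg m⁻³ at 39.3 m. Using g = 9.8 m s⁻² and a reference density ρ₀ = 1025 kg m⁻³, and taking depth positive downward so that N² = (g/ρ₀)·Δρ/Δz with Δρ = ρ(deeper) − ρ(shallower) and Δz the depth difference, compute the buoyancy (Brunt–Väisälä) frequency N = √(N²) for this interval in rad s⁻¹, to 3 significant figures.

Δρ = 1027.497 − 1026.382 = 1.115 kg m⁻³ over Δz = 39.3 − 21.3 = 18 m.
N² = (9.8/1025) × (1.115/18) = 5.9225 × 10⁻⁴ s⁻².
N = √(5.9225 × 10⁻⁴) = 0.024336 rad s⁻¹ ≈ 0.0243 rad s⁻¹.
A positive N² confirms static stability across the interval.

0.0243 rad s⁻¹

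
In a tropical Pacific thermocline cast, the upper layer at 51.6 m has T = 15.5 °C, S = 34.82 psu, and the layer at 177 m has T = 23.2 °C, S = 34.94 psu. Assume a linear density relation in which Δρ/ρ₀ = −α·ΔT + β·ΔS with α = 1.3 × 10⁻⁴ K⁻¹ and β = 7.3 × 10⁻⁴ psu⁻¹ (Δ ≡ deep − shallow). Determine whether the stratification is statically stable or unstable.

ΔT = 23.2 − 15.5 = +7.7 K and ΔS = 34.94 − 34.82 = +0.12 psu (deep − shallow).
−αΔT = -1.001 × 10⁻³; βΔS = 8.76 × 10⁻⁵; sum Δρ/ρ₀ = -9.134 × 10⁻⁴.
Δρ/ρ₀ < 0, so Δρ < 0: deeper water is lighter → statically unstable; the column would overturn.

unstable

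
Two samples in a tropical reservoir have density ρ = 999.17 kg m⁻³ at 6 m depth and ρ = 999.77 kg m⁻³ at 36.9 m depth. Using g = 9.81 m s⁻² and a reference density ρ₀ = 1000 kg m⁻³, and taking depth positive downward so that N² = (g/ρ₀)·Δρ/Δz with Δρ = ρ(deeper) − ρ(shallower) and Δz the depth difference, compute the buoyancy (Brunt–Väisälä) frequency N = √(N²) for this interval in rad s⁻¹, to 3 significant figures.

0.0138 rad s⁻¹

Δρ = 999.77 − 999.17 = 0.60 kg m⁻³ over Δz = 36.9 − 6 = 30.9 m.
N² = (9.81/1000) × (0.60/30.9) = 1.9049 × 10⁻⁴ s⁻².
N = √(1.9049 × 10⁻⁴) = 0.013802 rad s⁻¹ ≈ 0.0138 rad s⁻¹.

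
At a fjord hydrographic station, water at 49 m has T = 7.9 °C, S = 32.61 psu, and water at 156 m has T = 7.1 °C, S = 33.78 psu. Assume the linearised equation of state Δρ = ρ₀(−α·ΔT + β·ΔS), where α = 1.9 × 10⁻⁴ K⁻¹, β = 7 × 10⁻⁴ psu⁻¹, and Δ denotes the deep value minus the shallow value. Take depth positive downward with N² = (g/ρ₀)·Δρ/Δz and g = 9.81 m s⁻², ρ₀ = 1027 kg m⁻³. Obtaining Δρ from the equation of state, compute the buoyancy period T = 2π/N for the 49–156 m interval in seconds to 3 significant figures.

ΔT = -0.8 K, ΔS = +1.17 psu (deep − shallow).
Δρ/ρ₀ = −αΔT + βΔS = 1.52 × 10⁻⁴ + 8.19 × 10⁻⁴ = 9.71 × 10⁻⁴, so Δρ ≈ 0.9972 kg m⁻³.
N² = (g/ρ₀)·Δρ/Δz = g·(Δρ/ρ₀)/Δz = 9.81 × 9.71 × 10⁻⁴ / 107 = 8.9023 × 10⁻⁵ s⁻².
N = √(8.9023 × 10⁻⁵) = 9.4352 × 10⁻³ rad s⁻¹ → T = 2π/N = 665.93 s ≈ 666 s.

666 s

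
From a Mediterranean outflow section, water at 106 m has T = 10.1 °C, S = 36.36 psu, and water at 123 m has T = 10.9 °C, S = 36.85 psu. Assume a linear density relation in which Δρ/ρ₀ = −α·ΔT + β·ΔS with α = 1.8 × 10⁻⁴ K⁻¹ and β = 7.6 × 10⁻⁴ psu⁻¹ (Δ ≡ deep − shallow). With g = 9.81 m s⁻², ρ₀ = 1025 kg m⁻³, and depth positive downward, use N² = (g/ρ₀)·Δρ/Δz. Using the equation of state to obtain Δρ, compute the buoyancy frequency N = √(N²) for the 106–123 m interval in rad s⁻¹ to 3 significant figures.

ΔT = +0.8 K, ΔS = +0.49 psu (deep − shallow).
Δρ/ρ₀ = −αΔT + βΔS = -1.44 × 10⁻⁴ + 3.724 × 10⁻⁴ = 2.284 × 10⁻⁴, so Δρ ≈ 0.2341 kg m⁻³.
N² = (g/ρ₀)·Δρ/Δz = g·(Δρ/ρ₀)/Δz = 9.81 × 2.284 × 10⁻⁴ / 17 = 1.3180 × 10⁻⁴ s⁻².
N = √(1.3180 × 10⁻⁴) = 0.011480 rad s⁻¹ ≈ 0.0115 rad s⁻¹.

0.0115 rad s⁻¹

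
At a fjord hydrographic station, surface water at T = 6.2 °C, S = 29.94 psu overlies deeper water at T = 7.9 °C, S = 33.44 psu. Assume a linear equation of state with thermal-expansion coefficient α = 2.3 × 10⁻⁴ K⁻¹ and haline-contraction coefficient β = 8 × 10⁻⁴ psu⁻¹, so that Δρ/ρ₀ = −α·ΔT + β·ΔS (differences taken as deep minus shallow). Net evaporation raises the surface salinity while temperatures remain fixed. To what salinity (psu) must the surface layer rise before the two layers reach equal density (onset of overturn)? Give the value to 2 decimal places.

32.95 psu

Neutral buoyancy requires −α(T_deep − T_surf) + β(S_deep − S_surf′) = 0.
S_surf′ = S_deep − (α/β)·ΔT = 33.44 − (2.3 × 10⁻⁴/8 × 10⁻⁴)·(+1.7) = 32.9512 psu.
Increase required: 32.9512 − 29.94 = 3.0112 psu.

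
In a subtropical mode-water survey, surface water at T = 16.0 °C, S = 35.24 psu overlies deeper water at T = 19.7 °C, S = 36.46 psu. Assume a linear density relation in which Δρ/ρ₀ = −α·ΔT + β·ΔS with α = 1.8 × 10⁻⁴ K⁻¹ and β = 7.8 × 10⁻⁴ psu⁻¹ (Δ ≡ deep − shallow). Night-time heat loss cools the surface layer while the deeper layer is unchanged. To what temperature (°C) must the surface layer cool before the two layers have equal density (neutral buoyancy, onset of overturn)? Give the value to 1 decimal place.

14.4 °C

Neutral buoyancy requires Δρ = 0, i.e. −α(T_deep − T_surf′) + β(S_deep − S_surf) = 0.
T_surf′ = T_deep − (β/α)·ΔS = 19.7 − (7.8 × 10⁻⁴/1.8 × 10⁻⁴)·(+1.22) = 14.413 °C.
Cooling required: 16.0 − (14.413) = 1.587 °C.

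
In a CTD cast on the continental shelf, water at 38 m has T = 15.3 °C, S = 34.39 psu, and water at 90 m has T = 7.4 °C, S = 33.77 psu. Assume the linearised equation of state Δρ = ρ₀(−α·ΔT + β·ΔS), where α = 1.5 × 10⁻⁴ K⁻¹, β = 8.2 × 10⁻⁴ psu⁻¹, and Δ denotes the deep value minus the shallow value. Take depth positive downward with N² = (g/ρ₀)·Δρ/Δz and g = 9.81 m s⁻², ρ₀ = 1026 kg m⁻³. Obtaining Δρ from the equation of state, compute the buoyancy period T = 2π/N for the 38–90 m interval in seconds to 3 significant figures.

ΔT = -7.9 K, ΔS = -0.62 psu (deep − shallow).
Δρ/ρ₀ = −αΔT + βΔS = 1.185 × 10⁻³ − 5.084 × 10⁻⁴ = 6.766 × 10⁻⁴, so Δρ ≈ 0.6942 kg m⁻³.
N² = (g/ρ₀)·Δρ/Δz = g·(Δρ/ρ₀)/Δz = 9.81 × 6.766 × 10⁻⁴ / 52 = 1.2764 × 10⁻⁴ s⁻².
N = √(1.2764 × 10⁻⁴) = 0.011298 rad s⁻¹ → T = 2π/N = 556.13 s ≈ 556 s.

556 s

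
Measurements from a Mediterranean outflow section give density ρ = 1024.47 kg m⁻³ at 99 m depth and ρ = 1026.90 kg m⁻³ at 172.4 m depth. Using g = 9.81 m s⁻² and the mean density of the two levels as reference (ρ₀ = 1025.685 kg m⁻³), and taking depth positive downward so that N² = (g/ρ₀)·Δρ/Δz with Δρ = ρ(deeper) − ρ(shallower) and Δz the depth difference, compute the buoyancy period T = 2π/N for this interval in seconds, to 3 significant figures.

Δρ = 1026.90 − 1024.47 = 2.43 kg m⁻³ over Δz = 172.4 − 99 = 73.4 m.
N² = (9.81/1025.685) × (2.43/73.4) = 3.1664 × 10⁻⁴ s⁻².
N = √(3.1664 × 10⁻⁴) = 0.017794 rad s⁻¹, so T = 2π/N = 353.11 s ≈ 353 s.

353 s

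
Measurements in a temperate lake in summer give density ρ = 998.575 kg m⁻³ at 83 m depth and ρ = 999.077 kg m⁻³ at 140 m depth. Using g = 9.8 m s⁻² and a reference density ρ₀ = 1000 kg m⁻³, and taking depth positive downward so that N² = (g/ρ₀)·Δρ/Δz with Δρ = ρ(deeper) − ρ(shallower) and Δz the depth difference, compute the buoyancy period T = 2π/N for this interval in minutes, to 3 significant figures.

11.3 min

Δρ = 999.077 − 998.575 = 0.502 kg m⁻³ over Δz = 140 − 83 = 57 m.
N² = (9.8/1000) × (0.502/57) = 8.6309 × 10⁻⁵ s⁻².
N = √(8.6309 × 10⁻⁵) = 9.2903 × 10⁻³ rad s⁻¹, so T = 2π/N = 676.32 s = 11.272 min ≈ 11.3 min.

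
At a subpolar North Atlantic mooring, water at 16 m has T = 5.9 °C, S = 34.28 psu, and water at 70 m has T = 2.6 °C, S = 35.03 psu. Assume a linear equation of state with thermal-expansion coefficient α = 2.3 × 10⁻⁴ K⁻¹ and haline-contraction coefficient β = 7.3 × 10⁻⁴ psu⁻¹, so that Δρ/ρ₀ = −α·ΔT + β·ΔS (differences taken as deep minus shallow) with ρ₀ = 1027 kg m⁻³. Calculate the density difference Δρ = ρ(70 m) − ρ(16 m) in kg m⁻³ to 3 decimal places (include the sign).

+1.342 kg m⁻³

ΔT = -3.3 K, ΔS = +0.75 psu (deep − shallow).
Δρ/ρ₀ = −(2.3 × 10⁻⁴)(-3.3) + (7.3 × 10⁻⁴)(+0.75) = 1.3065 × 10⁻³.
Δρ = 1027 × (1.3065 × 10⁻³) = +1.342 kg m⁻³.
Positive Δρ: denser below, stable.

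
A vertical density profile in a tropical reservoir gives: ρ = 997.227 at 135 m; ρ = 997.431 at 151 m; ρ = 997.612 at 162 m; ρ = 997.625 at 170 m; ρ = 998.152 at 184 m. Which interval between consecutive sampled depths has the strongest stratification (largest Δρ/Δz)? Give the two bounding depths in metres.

Compute the density gradient over each adjacent pair:
  135–151 m: Δρ/Δz = 0.204/16 = 0.013 kg m⁻⁴
  151–162 m: Δρ/Δz = 0.181/11 = 0.016 kg m⁻⁴
  162–170 m: Δρ/Δz = 0.013/8 = 1.6 × 10⁻³ kg m⁻⁴
  170–184 m: Δρ/Δz = 0.527/14 = 0.038 kg m⁻⁴
The largest gradient is in the 170–184 m interval — the pycnocline.

170–184 m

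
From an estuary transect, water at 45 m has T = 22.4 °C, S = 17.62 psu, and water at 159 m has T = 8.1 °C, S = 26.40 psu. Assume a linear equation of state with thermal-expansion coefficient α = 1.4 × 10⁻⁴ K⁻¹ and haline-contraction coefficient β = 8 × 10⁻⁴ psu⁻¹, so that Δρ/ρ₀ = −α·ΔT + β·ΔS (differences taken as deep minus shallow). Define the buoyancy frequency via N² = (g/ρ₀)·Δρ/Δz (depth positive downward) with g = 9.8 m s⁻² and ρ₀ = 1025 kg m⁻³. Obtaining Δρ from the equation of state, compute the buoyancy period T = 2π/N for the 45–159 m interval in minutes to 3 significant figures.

3.76 min

ΔT = -14.3 K, ΔS = +8.78 psu (deep − shallow).
Δρ/ρ₀ = −αΔT + βΔS = 2.002 × 10⁻³ + 7.024 × 10⁻³ = 9.026 × 10⁻³, so Δρ ≈ 9.252 kg m⁻³.
N² = (g/ρ₀)·Δρ/Δz = g·(Δρ/ρ₀)/Δz = 9.8 × 9.026 × 10⁻³ / 114 = 7.7592 × 10⁻⁴ s⁻².
N = √(7.7592 × 10⁻⁴) = 0.027855 rad s⁻¹ → T = 2π/N = 225.57 s = 3.7595 min ≈ 3.76 min.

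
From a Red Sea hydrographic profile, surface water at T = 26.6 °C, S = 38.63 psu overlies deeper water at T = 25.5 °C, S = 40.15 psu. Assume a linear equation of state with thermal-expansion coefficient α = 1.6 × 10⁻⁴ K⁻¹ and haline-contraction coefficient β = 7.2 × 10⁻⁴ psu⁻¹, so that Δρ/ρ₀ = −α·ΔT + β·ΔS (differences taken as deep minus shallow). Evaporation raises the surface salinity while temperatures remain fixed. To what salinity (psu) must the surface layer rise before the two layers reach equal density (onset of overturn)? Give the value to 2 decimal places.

Neutral buoyancy requires −α(T_deep − T_surf) + β(S_deep − S_surf′) = 0.
S_surf′ = S_deep − (α/β)·ΔT = 40.15 − (1.6 × 10⁻⁴/7.2 × 10⁻⁴)·(-1.1) = 40.3944 psu.
Increase required: 40.3944 − 38.63 = 1.7644 psu.

40.39 psu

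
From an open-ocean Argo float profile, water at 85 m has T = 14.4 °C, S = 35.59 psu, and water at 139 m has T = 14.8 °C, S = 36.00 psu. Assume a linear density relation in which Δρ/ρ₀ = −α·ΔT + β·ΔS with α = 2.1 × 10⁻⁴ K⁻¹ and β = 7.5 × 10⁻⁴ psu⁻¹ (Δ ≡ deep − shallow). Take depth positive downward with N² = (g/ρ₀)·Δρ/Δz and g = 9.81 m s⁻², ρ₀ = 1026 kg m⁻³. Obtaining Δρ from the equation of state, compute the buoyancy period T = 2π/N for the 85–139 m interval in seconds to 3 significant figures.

986 s

ΔT = +0.4 K, ΔS = +0.41 psu (deep − shallow).
Δρ/ρ₀ = −αΔT + βΔS = -8.40 × 10⁻⁵ + 3.075 × 10⁻⁴ = 2.235 × 10⁻⁴, so Δρ ≈ 0.2293 kg m⁻³.
N² = (g/ρ₀)·Δρ/Δz = g·(Δρ/ρ₀)/Δz = 9.81 × 2.235 × 10⁻⁴ / 54 = 4.0602 × 10⁻⁵ s⁻².
N = √(4.0602 × 10⁻⁵) = 6.3720 × 10⁻³ rad s⁻¹ → T = 2π/N = 986.06 s ≈ 986 s.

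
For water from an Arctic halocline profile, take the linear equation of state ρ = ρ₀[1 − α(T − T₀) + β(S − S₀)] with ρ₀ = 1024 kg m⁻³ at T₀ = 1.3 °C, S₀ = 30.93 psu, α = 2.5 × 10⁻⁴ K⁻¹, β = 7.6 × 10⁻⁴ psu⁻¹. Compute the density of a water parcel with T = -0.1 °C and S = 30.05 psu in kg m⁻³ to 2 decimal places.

1023.67 kg m⁻³

T − T₀ = -1.4 K, S − S₀ = -0.88 psu.
Bracket = 1 − α·(-1.4) + β·(-0.88) = 1 + (-3.188 × 10⁻⁴) = 0.9996812.
ρ = 1024 × 0.9996812 = 1023.67 kg m⁻³.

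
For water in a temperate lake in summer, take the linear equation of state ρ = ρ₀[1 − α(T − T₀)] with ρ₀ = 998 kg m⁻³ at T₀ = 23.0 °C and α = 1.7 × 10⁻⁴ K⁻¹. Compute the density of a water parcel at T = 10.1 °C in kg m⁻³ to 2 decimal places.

1000.19 kg m⁻³

T − T₀ = -12.9 K.
Bracket = 1 − α·(-12.9) = 1 + (2.193 × 10⁻³) = 1.0021930.
ρ = 998 × 1.0021930 = 1000.19 kg m⁻³.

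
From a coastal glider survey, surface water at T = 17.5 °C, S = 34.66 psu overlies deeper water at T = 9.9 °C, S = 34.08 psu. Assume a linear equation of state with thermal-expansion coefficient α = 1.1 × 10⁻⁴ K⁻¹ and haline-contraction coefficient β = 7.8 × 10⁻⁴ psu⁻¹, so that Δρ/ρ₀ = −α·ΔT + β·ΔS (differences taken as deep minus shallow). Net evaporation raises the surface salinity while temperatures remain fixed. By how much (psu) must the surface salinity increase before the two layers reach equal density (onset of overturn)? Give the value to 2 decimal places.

Neutral buoyancy requires −α(T_deep − T_surf) + β(S_deep − S_surf′) = 0.
S_surf′ = S_deep − (α/β)·ΔT = 34.08 − (1.1 × 10⁻⁴/7.8 × 10⁻⁴)·(-7.6) = 35.1518 psu.
Increase required: 35.1518 − 34.66 = 0.4918 psu.

0.49 psu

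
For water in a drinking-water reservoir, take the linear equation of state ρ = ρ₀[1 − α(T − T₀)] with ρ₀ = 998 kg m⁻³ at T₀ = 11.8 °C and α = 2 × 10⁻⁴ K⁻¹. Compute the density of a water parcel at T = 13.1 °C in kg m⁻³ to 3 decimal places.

T − T₀ = +1.3 K.
Bracket = 1 − α·(+1.3) = 1 + (-2.60 × 10⁻⁴) = 0.9997400.
ρ = 998 × 0.9997400 = 997.741 kg m⁻³.

997.741 kg m⁻³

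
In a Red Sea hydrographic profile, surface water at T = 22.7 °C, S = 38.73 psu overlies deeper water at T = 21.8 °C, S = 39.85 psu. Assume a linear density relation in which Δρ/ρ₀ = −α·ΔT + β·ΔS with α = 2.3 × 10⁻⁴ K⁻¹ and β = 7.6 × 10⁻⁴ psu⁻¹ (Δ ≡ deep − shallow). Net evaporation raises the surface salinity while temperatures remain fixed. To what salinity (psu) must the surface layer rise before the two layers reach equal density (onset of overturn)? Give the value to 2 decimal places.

40.12 psu

Neutral buoyancy requires −α(T_deep − T_surf) + β(S_deep − S_surf′) = 0.
S_surf′ = S_deep − (α/β)·ΔT = 39.85 − (2.3 × 10⁻⁴/7.6 × 10⁻⁴)·(-0.9) = 40.1224 psu.
Increase required: 40.1224 − 38.73 = 1.3924 psu.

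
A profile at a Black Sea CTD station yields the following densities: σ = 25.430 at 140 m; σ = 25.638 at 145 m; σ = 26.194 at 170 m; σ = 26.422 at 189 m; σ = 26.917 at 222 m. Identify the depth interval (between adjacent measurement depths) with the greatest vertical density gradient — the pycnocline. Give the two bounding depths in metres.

140–145 m

Compute the density gradient over each adjacent pair:
  140–145 m: Δρ/Δz = 0.208/5 = 0.042 kg m⁻⁴
  145–170 m: Δρ/Δz = 0.556/25 = 0.022 kg m⁻⁴
  170–189 m: Δρ/Δz = 0.228/19 = 0.012 kg m⁻⁴
  189–222 m: Δρ/Δz = 0.495/33 = 0.015 kg m⁻⁴
The largest gradient is in the 140–145 m interval — the pycnocline.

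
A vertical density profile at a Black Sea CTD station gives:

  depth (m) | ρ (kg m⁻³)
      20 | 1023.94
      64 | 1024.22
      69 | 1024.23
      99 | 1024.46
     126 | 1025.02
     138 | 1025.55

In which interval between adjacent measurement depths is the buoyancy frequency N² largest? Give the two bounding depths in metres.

Compute the density gradient over each adjacent pair:
  20–64 m: Δρ/Δz = 0.28/44 = 6.4 × 10⁻³ kg m⁻⁴
  64–69 m: Δρ/Δz = 0.01/5 = 2.0 × 10⁻³ kg m⁻⁴
  69–99 m: Δρ/Δz = 0.23/30 = 7.7 × 10⁻³ kg m⁻⁴
  99–126 m: Δρ/Δz = 0.56/27 = 0.021 kg m⁻⁴
  126–138 m: Δρ/Δz = 0.53/12 = 0.044 kg m⁻⁴
The largest gradient is in the 126–138 m interval — the pycnocline.

126–138 m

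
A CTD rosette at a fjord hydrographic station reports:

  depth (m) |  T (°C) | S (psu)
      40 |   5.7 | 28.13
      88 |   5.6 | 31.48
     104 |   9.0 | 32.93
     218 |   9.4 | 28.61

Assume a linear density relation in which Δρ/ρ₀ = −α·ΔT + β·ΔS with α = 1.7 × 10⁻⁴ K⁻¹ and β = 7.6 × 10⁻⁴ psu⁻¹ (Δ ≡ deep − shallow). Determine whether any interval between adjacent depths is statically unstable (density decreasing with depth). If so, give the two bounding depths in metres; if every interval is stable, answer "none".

Evaluate Δρ/ρ₀ = −αΔT + βΔS across each adjacent pair:
  40–88 m: −αΔT+βΔS = −(1.7 × 10⁻⁴)(-0.1)+(7.6 × 10⁻⁴)(+3.35) = 2.6 × 10⁻³ → stable
  88–104 m: −αΔT+βΔS = −(1.7 × 10⁻⁴)(+3.4)+(7.6 × 10⁻⁴)(+1.45) = 5.2 × 10⁻⁴ → stable
  104–218 m: −αΔT+βΔS = −(1.7 × 10⁻⁴)(+0.4)+(7.6 × 10⁻⁴)(-4.32) = -3.4 × 10⁻³ → UNSTABLE
The 104–218 m interval has Δρ < 0: lighter water underlies denser water.

104–218 m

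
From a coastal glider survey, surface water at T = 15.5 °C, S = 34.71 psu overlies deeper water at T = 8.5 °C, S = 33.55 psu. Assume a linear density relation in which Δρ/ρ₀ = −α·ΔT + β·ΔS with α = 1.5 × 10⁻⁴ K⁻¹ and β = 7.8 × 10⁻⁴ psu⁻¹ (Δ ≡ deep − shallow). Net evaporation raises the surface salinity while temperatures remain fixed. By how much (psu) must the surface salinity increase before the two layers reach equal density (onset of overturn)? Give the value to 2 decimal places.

0.19 psu

Neutral buoyancy requires −α(T_deep − T_surf) + β(S_deep − S_surf′) = 0.
S_surf′ = S_deep − (α/β)·ΔT = 33.55 − (1.5 × 10⁻⁴/7.8 × 10⁻⁴)·(-7.0) = 34.8962 psu.
Increase required: 34.8962 − 34.71 = 0.1862 psu.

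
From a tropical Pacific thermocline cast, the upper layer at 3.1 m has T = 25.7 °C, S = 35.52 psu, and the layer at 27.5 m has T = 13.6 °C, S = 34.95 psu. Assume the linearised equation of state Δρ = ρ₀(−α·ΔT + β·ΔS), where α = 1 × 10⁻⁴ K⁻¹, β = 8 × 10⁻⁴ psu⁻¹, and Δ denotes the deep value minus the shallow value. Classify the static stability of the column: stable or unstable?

stable

ΔT = 13.6 − 25.7 = -12.1 K and ΔS = 34.95 − 35.52 = -0.57 psu (deep − shallow).
−αΔT = 1.21 × 10⁻³; βΔS = -4.56 × 10⁻⁴; sum Δρ/ρ₀ = 7.54 × 10⁻⁴.
Δρ/ρ₀ > 0, so Δρ > 0: deeper water is denser → statically stable.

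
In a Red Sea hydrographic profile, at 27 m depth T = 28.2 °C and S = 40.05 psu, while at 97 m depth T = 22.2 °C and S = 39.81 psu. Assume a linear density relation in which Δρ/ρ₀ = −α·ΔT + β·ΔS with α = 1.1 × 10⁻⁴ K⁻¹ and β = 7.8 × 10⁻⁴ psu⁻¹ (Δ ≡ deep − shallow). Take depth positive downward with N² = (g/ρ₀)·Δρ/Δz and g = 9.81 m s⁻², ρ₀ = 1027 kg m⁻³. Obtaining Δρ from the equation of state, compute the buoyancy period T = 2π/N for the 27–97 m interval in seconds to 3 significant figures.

772 s

ΔT = -6.0 K, ΔS = -0.24 psu (deep − shallow).
Δρ/ρ₀ = −αΔT + βΔS = 6.60 × 10⁻⁴ − 1.872 × 10⁻⁴ = 4.728 × 10⁻⁴, so Δρ ≈ 0.4856 kg m⁻³.
N² = (g/ρ₀)·Δρ/Δz = g·(Δρ/ρ₀)/Δz = 9.81 × 4.728 × 10⁻⁴ / 70 = 6.6260 × 10⁻⁵ s⁻².
N = √(6.6260 × 10⁻⁵) = 8.1400 × 10⁻³ rad s⁻¹ → T = 2π/N = 771.89 s ≈ 772 s.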